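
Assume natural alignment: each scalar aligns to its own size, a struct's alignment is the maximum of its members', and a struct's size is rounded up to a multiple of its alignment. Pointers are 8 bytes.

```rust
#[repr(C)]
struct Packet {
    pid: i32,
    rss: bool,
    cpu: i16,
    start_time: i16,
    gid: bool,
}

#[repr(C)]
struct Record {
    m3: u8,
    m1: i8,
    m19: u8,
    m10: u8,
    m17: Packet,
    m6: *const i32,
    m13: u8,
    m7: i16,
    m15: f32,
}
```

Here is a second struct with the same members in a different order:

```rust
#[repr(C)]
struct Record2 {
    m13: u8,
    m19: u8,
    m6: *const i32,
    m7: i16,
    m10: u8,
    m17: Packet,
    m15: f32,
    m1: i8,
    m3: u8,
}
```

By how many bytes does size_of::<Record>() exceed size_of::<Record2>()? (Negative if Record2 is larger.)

Packet: @0: pid [4B, align 4] → 4; @4: rss [1B, align 1] → 5; +1 pad (align 2); @6: cpu [2B, align 2] → 8; @8: start_time [2B, align 2] → 10; @10: gid [1B, align 1] → 11; +1 tail pad (align 4); size 12, align 4
@0: m3 [1B, align 1] → 1
@1: m1 [1B, align 1] → 2
@2: m19 [1B, align 1] → 3
@3: m10 [1B, align 1] → 4
@4: m17 [12B, align 4] → 16
@16: m6 [8B, align 8] → 24
@24: m13 [1B, align 1] → 25
+1 pad (align 2)
@26: m7 [2B, align 2] → 28
@28: m15 [4B, align 4] → 32
size 32, align 8
— Record2 —
@0: m13 [1B, align 1] → 1
@1: m19 [1B, align 1] → 2
+6 pad (align 8)
@8: m6 [8B, align 8] → 16
@16: m7 [2B, align 2] → 18
@18: m10 [1B, align 1] → 19
+1 pad (align 4)
@20: m17 [12B, align 4] → 32
@32: m15 [4B, align 4] → 36
@36: m1 [1B, align 1] → 37
@37: m3 [1B, align 1] → 38
+2 tail pad (align 8)
size 40, align 8
32 − 40 = -8

-8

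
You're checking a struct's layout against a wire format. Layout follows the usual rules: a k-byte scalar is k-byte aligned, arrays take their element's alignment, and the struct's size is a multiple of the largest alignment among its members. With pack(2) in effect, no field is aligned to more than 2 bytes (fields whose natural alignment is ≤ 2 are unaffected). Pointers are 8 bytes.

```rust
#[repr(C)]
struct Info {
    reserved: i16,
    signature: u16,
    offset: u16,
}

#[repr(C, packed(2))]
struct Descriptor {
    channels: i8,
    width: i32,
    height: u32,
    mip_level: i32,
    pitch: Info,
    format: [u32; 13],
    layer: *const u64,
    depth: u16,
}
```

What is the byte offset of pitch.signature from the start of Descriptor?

Info: 0..2  reserved  (2B, 2-aligned); 2..4  signature  (2B, 2-aligned); 4..6  offset  (2B, 2-aligned); sizeof = 6, alignof = 2
0..1  channels  (1B, 1-aligned)
1..2  -- padding (1B)
2..6  width  (4B, 2-aligned)
6..10  height  (4B, 2-aligned)
10..14  mip_level  (4B, 2-aligned)
14..20  pitch  (6B, 2-aligned)
within Info: signature at 2
14 + 2 = 16

16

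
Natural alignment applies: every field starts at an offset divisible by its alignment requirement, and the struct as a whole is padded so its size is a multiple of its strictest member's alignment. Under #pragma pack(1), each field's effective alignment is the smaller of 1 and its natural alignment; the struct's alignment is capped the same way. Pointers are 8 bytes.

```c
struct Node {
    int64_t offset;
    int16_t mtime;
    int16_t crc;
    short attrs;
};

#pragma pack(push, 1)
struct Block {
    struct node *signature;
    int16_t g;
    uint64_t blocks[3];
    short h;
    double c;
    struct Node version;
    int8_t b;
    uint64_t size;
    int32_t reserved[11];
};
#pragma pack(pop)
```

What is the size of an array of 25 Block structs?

Node: @0: offset [8B, align 8] → 8; @8: mtime [2B, align 2] → 10; @10: crc [2B, align 2] → 12; @12: attrs [2B, align 2] → 14; +2 tail pad (align 8); size 16, align 8
@0: signature [8B, align 1] → 8
@8: g [2B, align 1] → 10
@10: blocks [24B, align 1] → 34
@34: h [2B, align 1] → 36
@36: c [8B, align 1] → 44
@44: version [16B, align 1] → 60
@60: b [1B, align 1] → 61
@61: size [8B, align 1] → 69
@69: reserved [44B, align 1] → 113
size 113, align 1
array of 25: 25 × 113 = 2825

2825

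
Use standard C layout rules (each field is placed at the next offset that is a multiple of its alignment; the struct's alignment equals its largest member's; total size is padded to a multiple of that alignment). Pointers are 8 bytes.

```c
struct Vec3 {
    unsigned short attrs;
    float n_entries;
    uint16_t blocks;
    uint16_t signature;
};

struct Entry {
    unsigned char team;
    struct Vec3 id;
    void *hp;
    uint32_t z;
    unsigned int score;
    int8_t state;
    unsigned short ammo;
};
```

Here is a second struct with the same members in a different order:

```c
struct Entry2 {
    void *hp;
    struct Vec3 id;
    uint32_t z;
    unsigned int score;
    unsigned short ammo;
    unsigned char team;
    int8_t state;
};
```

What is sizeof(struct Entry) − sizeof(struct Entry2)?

Vec3: @0: attrs [2B, align 2] → 2; +2 pad (align 4); @4: n_entries [4B, align 4] → 8; @8: blocks [2B, align 2] → 10; @10: signature [2B, align 2] → 12; size 12, align 4
@0: team [1B, align 1] → 1
+3 pad (align 4)
@4: id [12B, align 4] → 16
@16: hp [8B, align 8] → 24
@24: z [4B, align 4] → 28
@28: score [4B, align 4] → 32
@32: state [1B, align 1] → 33
+1 pad (align 2)
@34: ammo [2B, align 2] → 36
+4 tail pad (align 8)
size 40, align 8
— Entry2 —
@0: hp [8B, align 8] → 8
@8: id [12B, align 4] → 20
@20: z [4B, align 4] → 24
@24: score [4B, align 4] → 28
@28: ammo [2B, align 2] → 30
@30: team [1B, align 1] → 31
@31: state [1B, align 1] → 32
size 32, align 8
40 − 32 = 8

8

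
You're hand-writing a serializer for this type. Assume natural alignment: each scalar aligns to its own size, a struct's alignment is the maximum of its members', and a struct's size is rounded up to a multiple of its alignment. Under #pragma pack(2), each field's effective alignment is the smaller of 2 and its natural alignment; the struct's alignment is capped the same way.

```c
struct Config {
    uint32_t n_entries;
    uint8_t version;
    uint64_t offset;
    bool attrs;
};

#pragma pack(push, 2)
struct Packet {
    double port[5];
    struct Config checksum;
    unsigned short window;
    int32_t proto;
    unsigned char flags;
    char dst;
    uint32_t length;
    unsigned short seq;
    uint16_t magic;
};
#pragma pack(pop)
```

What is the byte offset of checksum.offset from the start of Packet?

48

Config: 0..4  n_entries  (4B, 4-aligned); 4..5  version  (1B, 1-aligned); 5..8  -- padding (3B); 8..16  offset  (8B, 8-aligned); 16..17  attrs  (1B, 1-aligned); 17..24  -- tail padding (7B); sizeof = 24, alignof = 8
0..40  port  (40B, 2-aligned)
40..64  checksum  (24B, 2-aligned)
within Config: offset at 8
40 + 8 = 48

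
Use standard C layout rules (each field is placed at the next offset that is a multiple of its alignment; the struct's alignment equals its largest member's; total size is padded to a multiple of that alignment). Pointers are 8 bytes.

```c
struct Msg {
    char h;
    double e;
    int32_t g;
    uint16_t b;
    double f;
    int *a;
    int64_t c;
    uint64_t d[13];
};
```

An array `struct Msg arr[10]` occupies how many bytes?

0..1  h  (1B, 1-aligned)
1..8  -- padding (7B)
8..16  e  (8B, 8-aligned)
16..20  g  (4B, 4-aligned)
20..22  b  (2B, 2-aligned)
22..24  -- padding (2B)
24..32  f  (8B, 8-aligned)
32..40  a  (8B, 8-aligned)
40..48  c  (8B, 8-aligned)
48..152  d  (104B, 8-aligned)
sizeof = 152, alignof = 8
array of 10: 10 × 152 = 1520

1520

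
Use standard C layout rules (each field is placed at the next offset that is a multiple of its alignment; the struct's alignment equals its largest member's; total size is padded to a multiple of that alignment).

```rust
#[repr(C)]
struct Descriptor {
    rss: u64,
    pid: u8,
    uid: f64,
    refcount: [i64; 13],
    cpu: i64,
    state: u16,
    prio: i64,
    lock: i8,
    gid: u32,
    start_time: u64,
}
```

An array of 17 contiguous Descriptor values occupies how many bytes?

0..8  rss  (8B, 8-aligned)
8..9  pid  (1B, 1-aligned)
9..16  -- padding (7B)
16..24  uid  (8B, 8-aligned)
24..128  refcount  (104B, 8-aligned)
128..136  cpu  (8B, 8-aligned)
136..138  state  (2B, 2-aligned)
138..144  -- padding (6B)
144..152  prio  (8B, 8-aligned)
152..153  lock  (1B, 1-aligned)
153..156  -- padding (3B)
156..160  gid  (4B, 4-aligned)
160..168  start_time  (8B, 8-aligned)
sizeof = 168, alignof = 8
array of 17: 17 × 168 = 2856

2856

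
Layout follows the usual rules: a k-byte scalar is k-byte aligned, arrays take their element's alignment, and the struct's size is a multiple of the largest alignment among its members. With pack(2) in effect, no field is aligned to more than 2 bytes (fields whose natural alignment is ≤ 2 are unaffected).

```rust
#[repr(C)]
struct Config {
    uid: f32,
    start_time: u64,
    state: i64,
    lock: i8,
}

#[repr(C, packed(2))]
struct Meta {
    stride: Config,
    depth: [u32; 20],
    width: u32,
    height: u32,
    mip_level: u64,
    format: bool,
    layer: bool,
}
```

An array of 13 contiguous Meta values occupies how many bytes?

Config: 0..4  uid  (4B, 4-aligned); 4..8  -- padding (4B); 8..16  start_time  (8B, 8-aligned); 16..24  state  (8B, 8-aligned); 24..25  lock  (1B, 1-aligned); 25..32  -- tail padding (7B); sizeof = 32, alignof = 8
0..32  stride  (32B, 2-aligned)
32..112  depth  (80B, 2-aligned)
112..116  width  (4B, 2-aligned)
116..120  height  (4B, 2-aligned)
120..128  mip_level  (8B, 2-aligned)
128..129  format  (1B, 1-aligned)
129..130  layer  (1B, 1-aligned)
sizeof = 130, alignof = 2
array of 13: 13 × 130 = 1690

1690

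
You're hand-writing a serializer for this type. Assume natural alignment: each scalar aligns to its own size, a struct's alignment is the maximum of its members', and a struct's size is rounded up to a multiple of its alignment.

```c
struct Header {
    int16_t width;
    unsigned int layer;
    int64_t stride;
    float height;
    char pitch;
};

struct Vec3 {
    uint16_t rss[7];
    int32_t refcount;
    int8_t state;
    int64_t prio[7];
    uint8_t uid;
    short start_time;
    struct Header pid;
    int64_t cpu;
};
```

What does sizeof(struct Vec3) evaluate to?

120

Header: 0..2  width  (2B, 2-aligned); 2..4  -- padding (2B); 4..8  layer  (4B, 4-aligned); 8..16  stride  (8B, 8-aligned); 16..20  height  (4B, 4-aligned); 20..21  pitch  (1B, 1-aligned); 21..24  -- tail padding (3B); sizeof = 24, alignof = 8
0..14  rss  (14B, 2-aligned)
14..16  -- padding (2B)
16..20  refcount  (4B, 4-aligned)
20..21  state  (1B, 1-aligned)
21..24  -- padding (3B)
24..80  prio  (56B, 8-aligned)
80..81  uid  (1B, 1-aligned)
81..82  -- padding (1B)
82..84  start_time  (2B, 2-aligned)
84..88  -- padding (4B)
88..112  pid  (24B, 8-aligned)
112..120  cpu  (8B, 8-aligned)
sizeof = 120, alignof = 8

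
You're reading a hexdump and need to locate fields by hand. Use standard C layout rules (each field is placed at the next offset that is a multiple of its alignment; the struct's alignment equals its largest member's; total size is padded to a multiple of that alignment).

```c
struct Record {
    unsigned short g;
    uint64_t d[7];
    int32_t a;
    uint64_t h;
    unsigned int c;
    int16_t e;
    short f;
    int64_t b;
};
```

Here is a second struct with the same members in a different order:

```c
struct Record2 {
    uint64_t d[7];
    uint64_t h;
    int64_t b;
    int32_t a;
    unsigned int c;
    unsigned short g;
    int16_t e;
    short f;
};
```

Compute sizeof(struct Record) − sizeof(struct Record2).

0..2  g  (2B, 2-aligned)
2..8  -- padding (6B)
8..64  d  (56B, 8-aligned)
64..68  a  (4B, 4-aligned)
68..72  -- padding (4B)
72..80  h  (8B, 8-aligned)
80..84  c  (4B, 4-aligned)
84..86  e  (2B, 2-aligned)
86..88  f  (2B, 2-aligned)
88..96  b  (8B, 8-aligned)
sizeof = 96, alignof = 8
— Record2 —
0..56  d  (56B, 8-aligned)
56..64  h  (8B, 8-aligned)
64..72  b  (8B, 8-aligned)
72..76  a  (4B, 4-aligned)
76..80  c  (4B, 4-aligned)
80..82  g  (2B, 2-aligned)
82..84  e  (2B, 2-aligned)
84..86  f  (2B, 2-aligned)
86..88  -- tail padding (2B)
sizeof = 88, alignof = 8
96 − 88 = 8

8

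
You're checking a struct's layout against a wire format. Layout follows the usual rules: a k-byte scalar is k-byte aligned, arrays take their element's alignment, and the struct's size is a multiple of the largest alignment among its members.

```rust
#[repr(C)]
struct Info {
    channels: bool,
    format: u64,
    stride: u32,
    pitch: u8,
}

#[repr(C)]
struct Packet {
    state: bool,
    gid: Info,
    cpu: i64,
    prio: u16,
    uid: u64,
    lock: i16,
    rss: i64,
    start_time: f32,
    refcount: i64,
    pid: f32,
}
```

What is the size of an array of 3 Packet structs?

Info: channels at 0 (size 1, align 1) → ends 1; pad 7 to align 8 for format; format at 8 (size 8, align 8) → ends 16; stride at 16 (size 4, align 4) → ends 20; pitch at 20 (size 1, align 1) → ends 21; tail pad 3 to reach multiple of 8; total 24 bytes, alignment 8
state at 0 (size 1, align 1) → ends 1
pad 7 to align 8 for gid
gid at 8 (size 24, align 8) → ends 32
cpu at 32 (size 8, align 8) → ends 40
prio at 40 (size 2, align 2) → ends 42
pad 6 to align 8 for uid
uid at 48 (size 8, align 8) → ends 56
lock at 56 (size 2, align 2) → ends 58
pad 6 to align 8 for rss
rss at 64 (size 8, align 8) → ends 72
start_time at 72 (size 4, align 4) → ends 76
pad 4 to align 8 for refcount
refcount at 80 (size 8, align 8) → ends 88
pid at 88 (size 4, align 4) → ends 92
tail pad 4 to reach multiple of 8
total 96 bytes, alignment 8
array of 3: 3 × 96 = 288

288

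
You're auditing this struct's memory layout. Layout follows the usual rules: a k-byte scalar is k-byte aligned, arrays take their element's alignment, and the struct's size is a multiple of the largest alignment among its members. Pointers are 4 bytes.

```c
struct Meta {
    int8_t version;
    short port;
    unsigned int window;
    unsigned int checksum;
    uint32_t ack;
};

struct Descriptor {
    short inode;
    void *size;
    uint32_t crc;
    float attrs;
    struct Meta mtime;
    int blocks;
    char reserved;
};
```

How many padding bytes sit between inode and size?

Meta: 0..1  version  (1B, 1-aligned); 1..2  -- padding (1B); 2..4  port  (2B, 2-aligned); 4..8  window  (4B, 4-aligned); 8..12  checksum  (4B, 4-aligned); 12..16  ack  (4B, 4-aligned); sizeof = 16, alignof = 4
0..2  inode  (2B, 2-aligned)
2..4  -- padding (2B)
4..8  size  (4B, 4-aligned)

2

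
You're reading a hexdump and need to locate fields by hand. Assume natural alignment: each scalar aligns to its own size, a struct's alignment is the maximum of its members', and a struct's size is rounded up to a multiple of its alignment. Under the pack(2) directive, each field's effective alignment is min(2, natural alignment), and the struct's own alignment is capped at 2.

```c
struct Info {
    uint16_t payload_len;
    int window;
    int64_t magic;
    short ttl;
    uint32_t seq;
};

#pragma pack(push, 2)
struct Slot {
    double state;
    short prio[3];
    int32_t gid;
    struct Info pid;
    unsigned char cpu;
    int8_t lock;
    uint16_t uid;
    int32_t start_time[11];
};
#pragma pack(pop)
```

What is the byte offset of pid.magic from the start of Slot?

Info: payload_len at 0 (size 2, align 2) → ends 2; pad 2 to align 4 for window; window at 4 (size 4, align 4) → ends 8; magic at 8 (size 8, align 8) → ends 16; ttl at 16 (size 2, align 2) → ends 18; pad 2 to align 4 for seq; seq at 20 (size 4, align 4) → ends 24; total 24 bytes, alignment 8
state at 0 (size 8, align 2) → ends 8
prio at 8 (size 6, align 2) → ends 14
gid at 14 (size 4, align 2) → ends 18
pid at 18 (size 24, align 2) → ends 42
within Info: magic at 8
18 + 8 = 26

26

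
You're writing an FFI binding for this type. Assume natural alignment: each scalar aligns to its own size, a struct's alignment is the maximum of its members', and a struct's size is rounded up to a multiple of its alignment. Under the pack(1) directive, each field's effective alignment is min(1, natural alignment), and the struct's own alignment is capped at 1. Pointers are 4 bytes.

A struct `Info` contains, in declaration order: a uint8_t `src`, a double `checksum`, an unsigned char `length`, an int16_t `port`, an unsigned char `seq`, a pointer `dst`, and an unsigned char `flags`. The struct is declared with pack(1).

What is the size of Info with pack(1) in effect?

0..1  src  (1B, 1-aligned)
1..9  checksum  (8B, 1-aligned)
9..10  length  (1B, 1-aligned)
10..12  port  (2B, 1-aligned)
12..13  seq  (1B, 1-aligned)
13..17  dst  (4B, 1-aligned)
17..18  flags  (1B, 1-aligned)
sizeof = 18, alignof = 1

18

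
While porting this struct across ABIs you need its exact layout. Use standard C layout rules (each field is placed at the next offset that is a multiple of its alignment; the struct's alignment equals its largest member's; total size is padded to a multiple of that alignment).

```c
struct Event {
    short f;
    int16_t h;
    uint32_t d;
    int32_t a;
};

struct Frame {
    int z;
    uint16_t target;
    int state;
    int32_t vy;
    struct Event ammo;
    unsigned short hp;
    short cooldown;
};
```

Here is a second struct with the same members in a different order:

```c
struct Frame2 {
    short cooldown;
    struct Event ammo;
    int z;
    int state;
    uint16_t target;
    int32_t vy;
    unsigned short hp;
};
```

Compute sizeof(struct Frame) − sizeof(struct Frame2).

Event: @0: f [2B, align 2] → 2; @2: h [2B, align 2] → 4; @4: d [4B, align 4] → 8; @8: a [4B, align 4] → 12; size 12, align 4
@0: z [4B, align 4] → 4
@4: target [2B, align 2] → 6
+2 pad (align 4)
@8: state [4B, align 4] → 12
@12: vy [4B, align 4] → 16
@16: ammo [12B, align 4] → 28
@28: hp [2B, align 2] → 30
@30: cooldown [2B, align 2] → 32
size 32, align 4
— Frame2 —
@0: cooldown [2B, align 2] → 2
+2 pad (align 4)
@4: ammo [12B, align 4] → 16
@16: z [4B, align 4] → 20
@20: state [4B, align 4] → 24
@24: target [2B, align 2] → 26
+2 pad (align 4)
@28: vy [4B, align 4] → 32
@32: hp [2B, align 2] → 34
+2 tail pad (align 4)
size 36, align 4
32 − 36 = -4

-4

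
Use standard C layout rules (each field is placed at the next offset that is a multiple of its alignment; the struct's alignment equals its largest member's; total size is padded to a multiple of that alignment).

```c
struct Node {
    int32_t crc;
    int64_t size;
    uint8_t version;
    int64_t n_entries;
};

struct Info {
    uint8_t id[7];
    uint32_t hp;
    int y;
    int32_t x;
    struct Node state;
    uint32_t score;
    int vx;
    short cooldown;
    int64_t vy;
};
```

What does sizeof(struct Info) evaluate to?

Node: 0..4  crc  (4B, 4-aligned); 4..8  -- padding (4B); 8..16  size  (8B, 8-aligned); 16..17  version  (1B, 1-aligned); 17..24  -- padding (7B); 24..32  n_entries  (8B, 8-aligned); sizeof = 32, alignof = 8
0..7  id  (7B, 1-aligned)
7..8  -- padding (1B)
8..12  hp  (4B, 4-aligned)
12..16  y  (4B, 4-aligned)
16..20  x  (4B, 4-aligned)
20..24  -- padding (4B)
24..56  state  (32B, 8-aligned)
56..60  score  (4B, 4-aligned)
60..64  vx  (4B, 4-aligned)
64..66  cooldown  (2B, 2-aligned)
66..72  -- padding (6B)
72..80  vy  (8B, 8-aligned)
sizeof = 80, alignof = 8

80 bytes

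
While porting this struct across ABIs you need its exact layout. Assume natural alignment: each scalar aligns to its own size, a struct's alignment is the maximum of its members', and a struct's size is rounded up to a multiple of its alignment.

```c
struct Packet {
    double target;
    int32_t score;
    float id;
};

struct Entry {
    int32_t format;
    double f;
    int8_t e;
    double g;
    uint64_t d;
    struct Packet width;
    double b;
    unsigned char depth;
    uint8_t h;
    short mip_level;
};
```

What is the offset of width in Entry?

Packet: @0: target [8B, align 8] → 8; @8: score [4B, align 4] → 12; @12: id [4B, align 4] → 16; size 16, align 8
@0: format [4B, align 4] → 4
+4 pad (align 8)
@8: f [8B, align 8] → 16
@16: e [1B, align 1] → 17
+7 pad (align 8)
@24: g [8B, align 8] → 32
@32: d [8B, align 8] → 40
@40: width [16B, align 8] → 56

40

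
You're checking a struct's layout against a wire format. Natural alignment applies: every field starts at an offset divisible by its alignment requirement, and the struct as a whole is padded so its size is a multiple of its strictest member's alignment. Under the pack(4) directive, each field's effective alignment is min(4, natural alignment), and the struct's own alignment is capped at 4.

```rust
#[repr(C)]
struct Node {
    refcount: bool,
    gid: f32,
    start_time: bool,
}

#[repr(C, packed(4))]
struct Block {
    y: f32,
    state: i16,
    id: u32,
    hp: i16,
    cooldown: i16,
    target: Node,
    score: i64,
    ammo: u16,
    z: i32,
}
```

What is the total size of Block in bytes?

44 bytes

Node: 0..1  refcount  (1B, 1-aligned); 1..4  -- padding (3B); 4..8  gid  (4B, 4-aligned); 8..9  start_time  (1B, 1-aligned); 9..12  -- tail padding (3B); sizeof = 12, alignof = 4
0..4  y  (4B, 4-aligned)
4..6  state  (2B, 2-aligned)
6..8  -- padding (2B)
8..12  id  (4B, 4-aligned)
12..14  hp  (2B, 2-aligned)
14..16  cooldown  (2B, 2-aligned)
16..28  target  (12B, 4-aligned)
28..36  score  (8B, 4-aligned)
36..38  ammo  (2B, 2-aligned)
38..40  -- padding (2B)
40..44  z  (4B, 4-aligned)
sizeof = 44, alignof = 4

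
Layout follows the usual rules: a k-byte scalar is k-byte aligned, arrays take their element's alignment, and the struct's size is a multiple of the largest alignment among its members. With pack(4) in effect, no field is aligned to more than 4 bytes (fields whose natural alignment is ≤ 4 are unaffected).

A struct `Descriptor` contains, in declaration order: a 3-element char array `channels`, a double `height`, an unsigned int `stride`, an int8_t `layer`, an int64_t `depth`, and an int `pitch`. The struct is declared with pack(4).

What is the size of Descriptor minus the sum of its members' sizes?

channels at 0 (size 3, align 1) → ends 3
pad 1 to align 4 for height
height at 4 (size 8, align 4) → ends 12
stride at 12 (size 4, align 4) → ends 16
layer at 16 (size 1, align 1) → ends 17
pad 3 to align 4 for depth
depth at 20 (size 8, align 4) → ends 28
pitch at 28 (size 4, align 4) → ends 32
total 32 bytes, alignment 4
data bytes 28, size 32 → padding 4

4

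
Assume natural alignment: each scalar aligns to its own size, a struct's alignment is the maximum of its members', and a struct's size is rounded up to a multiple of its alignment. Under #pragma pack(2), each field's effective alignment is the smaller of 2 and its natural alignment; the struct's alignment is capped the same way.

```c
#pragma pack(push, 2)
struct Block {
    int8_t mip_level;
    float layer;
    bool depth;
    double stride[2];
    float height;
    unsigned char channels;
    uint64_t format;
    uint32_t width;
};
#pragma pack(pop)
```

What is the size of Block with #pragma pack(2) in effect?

mip_level at 0 (size 1, align 1) → ends 1
pad 1 to align 2 for layer
layer at 2 (size 4, align 2) → ends 6
depth at 6 (size 1, align 1) → ends 7
pad 1 to align 2 for stride
stride at 8 (size 16, align 2) → ends 24
height at 24 (size 4, align 2) → ends 28
channels at 28 (size 1, align 1) → ends 29
pad 1 to align 2 for format
format at 30 (size 8, align 2) → ends 38
width at 38 (size 4, align 2) → ends 42
total 42 bytes, alignment 2

42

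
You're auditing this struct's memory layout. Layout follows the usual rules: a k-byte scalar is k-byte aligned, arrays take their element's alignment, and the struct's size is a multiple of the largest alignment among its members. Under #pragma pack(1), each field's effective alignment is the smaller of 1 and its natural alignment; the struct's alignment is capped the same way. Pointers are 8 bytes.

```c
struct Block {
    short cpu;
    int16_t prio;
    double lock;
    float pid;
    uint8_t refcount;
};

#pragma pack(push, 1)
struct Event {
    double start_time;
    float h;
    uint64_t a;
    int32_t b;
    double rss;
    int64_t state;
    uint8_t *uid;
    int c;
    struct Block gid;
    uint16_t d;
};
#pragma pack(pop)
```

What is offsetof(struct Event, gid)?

Block: cpu at 0 (size 2, align 2) → ends 2; prio at 2 (size 2, align 2) → ends 4; pad 4 to align 8 for lock; lock at 8 (size 8, align 8) → ends 16; pid at 16 (size 4, align 4) → ends 20; refcount at 20 (size 1, align 1) → ends 21; tail pad 3 to reach multiple of 8; total 24 bytes, alignment 8
start_time at 0 (size 8, align 1) → ends 8
h at 8 (size 4, align 1) → ends 12
a at 12 (size 8, align 1) → ends 20
b at 20 (size 4, align 1) → ends 24
rss at 24 (size 8, align 1) → ends 32
state at 32 (size 8, align 1) → ends 40
uid at 40 (size 8, align 1) → ends 48
c at 48 (size 4, align 1) → ends 52
gid at 52 (size 24, align 1) → ends 76

52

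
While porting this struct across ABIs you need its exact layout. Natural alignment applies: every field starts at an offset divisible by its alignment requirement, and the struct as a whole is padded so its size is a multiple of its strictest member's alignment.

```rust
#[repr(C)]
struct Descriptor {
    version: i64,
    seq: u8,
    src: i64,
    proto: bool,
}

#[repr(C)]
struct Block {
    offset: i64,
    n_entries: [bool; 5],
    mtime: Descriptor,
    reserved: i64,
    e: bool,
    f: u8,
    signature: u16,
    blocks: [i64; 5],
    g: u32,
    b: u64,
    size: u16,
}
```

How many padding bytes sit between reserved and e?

Descriptor: @0: version [8B, align 8] → 8; @8: seq [1B, align 1] → 9; +7 pad (align 8); @16: src [8B, align 8] → 24; @24: proto [1B, align 1] → 25; +7 tail pad (align 8); size 32, align 8
@0: offset [8B, align 8] → 8
@8: n_entries [5B, align 1] → 13
+3 pad (align 8)
@16: mtime [32B, align 8] → 48
@48: reserved [8B, align 8] → 56
@56: e [1B, align 1] → 57

0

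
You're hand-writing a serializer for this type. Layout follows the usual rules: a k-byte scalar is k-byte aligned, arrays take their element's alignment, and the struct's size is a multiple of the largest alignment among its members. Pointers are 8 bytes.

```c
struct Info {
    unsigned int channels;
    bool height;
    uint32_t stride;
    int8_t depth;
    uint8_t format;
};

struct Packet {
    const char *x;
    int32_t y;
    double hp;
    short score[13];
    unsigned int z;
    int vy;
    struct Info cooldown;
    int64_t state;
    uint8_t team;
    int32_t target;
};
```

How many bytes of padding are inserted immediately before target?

3

Info: 0..4  channels  (4B, 4-aligned); 4..5  height  (1B, 1-aligned); 5..8  -- padding (3B); 8..12  stride  (4B, 4-aligned); 12..13  depth  (1B, 1-aligned); 13..14  format  (1B, 1-aligned); 14..16  -- tail padding (2B); sizeof = 16, alignof = 4
0..8  x  (8B, 8-aligned)
8..12  y  (4B, 4-aligned)
12..16  -- padding (4B)
16..24  hp  (8B, 8-aligned)
24..50  score  (26B, 2-aligned)
50..52  -- padding (2B)
52..56  z  (4B, 4-aligned)
56..60  vy  (4B, 4-aligned)
60..76  cooldown  (16B, 4-aligned)
76..80  -- padding (4B)
80..88  state  (8B, 8-aligned)
88..89  team  (1B, 1-aligned)
89..92  -- padding (3B)
92..96  target  (4B, 4-aligned)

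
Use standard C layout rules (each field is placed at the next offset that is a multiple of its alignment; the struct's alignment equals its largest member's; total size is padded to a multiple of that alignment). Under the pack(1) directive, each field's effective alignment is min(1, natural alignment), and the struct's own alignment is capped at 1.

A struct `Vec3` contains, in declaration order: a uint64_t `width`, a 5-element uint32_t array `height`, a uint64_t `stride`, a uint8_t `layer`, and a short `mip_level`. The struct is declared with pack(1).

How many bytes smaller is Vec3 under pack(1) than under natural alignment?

natural layout:
  @0: width [8B, align 8] → 8
  @8: height [20B, align 4] → 28
  +4 pad (align 8)
  @32: stride [8B, align 8] → 40
  @40: layer [1B, align 1] → 41
  +1 pad (align 2)
  @42: mip_level [2B, align 2] → 44
  +4 tail pad (align 8)
  size 48, align 8
packed(1) layout:
  @0: width [8B, align 1] → 8
  @8: height [20B, align 1] → 28
  @28: stride [8B, align 1] → 36
  @36: layer [1B, align 1] → 37
  @37: mip_level [2B, align 1] → 39
  size 39, align 1
48 − 39 = 9

9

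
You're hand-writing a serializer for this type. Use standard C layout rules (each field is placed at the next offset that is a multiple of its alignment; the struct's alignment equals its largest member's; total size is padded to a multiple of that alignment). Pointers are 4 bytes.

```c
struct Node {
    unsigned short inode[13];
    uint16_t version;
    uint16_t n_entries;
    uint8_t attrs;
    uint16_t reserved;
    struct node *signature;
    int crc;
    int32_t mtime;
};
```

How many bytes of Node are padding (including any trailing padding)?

3

@0: inode [26B, align 2] → 26
@26: version [2B, align 2] → 28
@28: n_entries [2B, align 2] → 30
@30: attrs [1B, align 1] → 31
+1 pad (align 2)
@32: reserved [2B, align 2] → 34
+2 pad (align 4)
@36: signature [4B, align 4] → 40
@40: crc [4B, align 4] → 44
@44: mtime [4B, align 4] → 48
size 48, align 4
data bytes 45, size 48 → padding 3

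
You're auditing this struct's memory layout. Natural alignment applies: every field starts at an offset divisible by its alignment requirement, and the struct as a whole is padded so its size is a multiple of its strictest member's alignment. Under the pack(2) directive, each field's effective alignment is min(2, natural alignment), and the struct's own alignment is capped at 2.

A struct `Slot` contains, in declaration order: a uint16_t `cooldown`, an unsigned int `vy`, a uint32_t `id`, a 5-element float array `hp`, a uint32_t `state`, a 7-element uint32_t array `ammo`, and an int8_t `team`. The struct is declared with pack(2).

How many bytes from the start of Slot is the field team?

@0: cooldown [2B, align 2] → 2
@2: vy [4B, align 2] → 6
@6: id [4B, align 2] → 10
@10: hp [20B, align 2] → 30
@30: state [4B, align 2] → 34
@34: ammo [28B, align 2] → 62
@62: team [1B, align 1] → 63

62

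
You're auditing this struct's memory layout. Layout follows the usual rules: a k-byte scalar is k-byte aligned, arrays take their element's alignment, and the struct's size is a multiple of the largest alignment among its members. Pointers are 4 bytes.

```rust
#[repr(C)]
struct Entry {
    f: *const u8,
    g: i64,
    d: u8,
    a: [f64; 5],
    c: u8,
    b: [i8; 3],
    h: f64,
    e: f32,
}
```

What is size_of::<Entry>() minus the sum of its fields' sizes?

19

0..4  f  (4B, 4-aligned)
4..8  -- padding (4B)
8..16  g  (8B, 8-aligned)
16..17  d  (1B, 1-aligned)
17..24  -- padding (7B)
24..64  a  (40B, 8-aligned)
64..65  c  (1B, 1-aligned)
65..68  b  (3B, 1-aligned)
68..72  -- padding (4B)
72..80  h  (8B, 8-aligned)
80..84  e  (4B, 4-aligned)
84..88  -- tail padding (4B)
sizeof = 88, alignof = 8
data bytes 69, size 88 → padding 19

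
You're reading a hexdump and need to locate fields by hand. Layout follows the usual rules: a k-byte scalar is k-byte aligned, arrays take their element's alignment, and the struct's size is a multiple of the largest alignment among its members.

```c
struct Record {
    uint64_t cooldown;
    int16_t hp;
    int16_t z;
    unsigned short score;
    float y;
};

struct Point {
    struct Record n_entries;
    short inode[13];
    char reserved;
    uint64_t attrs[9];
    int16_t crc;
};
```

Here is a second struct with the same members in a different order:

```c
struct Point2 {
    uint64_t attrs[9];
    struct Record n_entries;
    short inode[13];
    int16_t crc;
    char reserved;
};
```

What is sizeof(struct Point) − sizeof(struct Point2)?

8

Record: @0: cooldown [8B, align 8] → 8; @8: hp [2B, align 2] → 10; @10: z [2B, align 2] → 12; @12: score [2B, align 2] → 14; +2 pad (align 4); @16: y [4B, align 4] → 20; +4 tail pad (align 8); size 24, align 8
@0: n_entries [24B, align 8] → 24
@24: inode [26B, align 2] → 50
@50: reserved [1B, align 1] → 51
+5 pad (align 8)
@56: attrs [72B, align 8] → 128
@128: crc [2B, align 2] → 130
+6 tail pad (align 8)
size 136, align 8
— Point2 —
@0: attrs [72B, align 8] → 72
@72: n_entries [24B, align 8] → 96
@96: inode [26B, align 2] → 122
@122: crc [2B, align 2] → 124
@124: reserved [1B, align 1] → 125
+3 tail pad (align 8)
size 128, align 8
136 − 128 = 8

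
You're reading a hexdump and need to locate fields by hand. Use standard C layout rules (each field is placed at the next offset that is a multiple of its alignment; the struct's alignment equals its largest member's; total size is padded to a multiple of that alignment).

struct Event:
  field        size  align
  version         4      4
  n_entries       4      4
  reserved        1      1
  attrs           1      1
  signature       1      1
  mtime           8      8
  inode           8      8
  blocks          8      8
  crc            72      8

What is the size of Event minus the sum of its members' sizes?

0..4  version  (4B, 4-aligned)
4..8  n_entries  (4B, 4-aligned)
8..9  reserved  (1B, 1-aligned)
9..10  attrs  (1B, 1-aligned)
10..11  signature  (1B, 1-aligned)
11..16  -- padding (5B)
16..24  mtime  (8B, 8-aligned)
24..32  inode  (8B, 8-aligned)
32..40  blocks  (8B, 8-aligned)
40..112  crc  (72B, 8-aligned)
sizeof = 112, alignof = 8
data bytes 107, size 112 → padding 5

5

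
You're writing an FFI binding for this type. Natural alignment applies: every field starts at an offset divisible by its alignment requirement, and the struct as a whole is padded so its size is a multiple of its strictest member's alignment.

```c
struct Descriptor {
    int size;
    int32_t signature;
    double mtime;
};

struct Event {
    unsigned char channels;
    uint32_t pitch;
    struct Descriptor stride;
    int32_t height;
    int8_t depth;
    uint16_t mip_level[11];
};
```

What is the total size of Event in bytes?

56

Descriptor: size at 0 (size 4, align 4) → ends 4; signature at 4 (size 4, align 4) → ends 8; mtime at 8 (size 8, align 8) → ends 16; total 16 bytes, alignment 8
channels at 0 (size 1, align 1) → ends 1
pad 3 to align 4 for pitch
pitch at 4 (size 4, align 4) → ends 8
stride at 8 (size 16, align 8) → ends 24
height at 24 (size 4, align 4) → ends 28
depth at 28 (size 1, align 1) → ends 29
pad 1 to align 2 for mip_level
mip_level at 30 (size 22, align 2) → ends 52
tail pad 4 to reach multiple of 8
total 56 bytes, alignment 8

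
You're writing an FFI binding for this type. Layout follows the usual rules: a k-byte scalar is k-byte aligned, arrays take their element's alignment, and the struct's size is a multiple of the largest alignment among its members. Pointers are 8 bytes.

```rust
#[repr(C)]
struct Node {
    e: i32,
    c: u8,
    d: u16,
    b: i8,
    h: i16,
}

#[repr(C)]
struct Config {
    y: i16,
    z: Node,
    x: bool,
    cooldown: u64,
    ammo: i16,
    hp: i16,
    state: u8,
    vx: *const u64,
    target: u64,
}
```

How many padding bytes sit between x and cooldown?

7

Node: e at 0 (size 4, align 4) → ends 4; c at 4 (size 1, align 1) → ends 5; pad 1 to align 2 for d; d at 6 (size 2, align 2) → ends 8; b at 8 (size 1, align 1) → ends 9; pad 1 to align 2 for h; h at 10 (size 2, align 2) → ends 12; total 12 bytes, alignment 4
y at 0 (size 2, align 2) → ends 2
pad 2 to align 4 for z
z at 4 (size 12, align 4) → ends 16
x at 16 (size 1, align 1) → ends 17
pad 7 to align 8 for cooldown
cooldown at 24 (size 8, align 8) → ends 32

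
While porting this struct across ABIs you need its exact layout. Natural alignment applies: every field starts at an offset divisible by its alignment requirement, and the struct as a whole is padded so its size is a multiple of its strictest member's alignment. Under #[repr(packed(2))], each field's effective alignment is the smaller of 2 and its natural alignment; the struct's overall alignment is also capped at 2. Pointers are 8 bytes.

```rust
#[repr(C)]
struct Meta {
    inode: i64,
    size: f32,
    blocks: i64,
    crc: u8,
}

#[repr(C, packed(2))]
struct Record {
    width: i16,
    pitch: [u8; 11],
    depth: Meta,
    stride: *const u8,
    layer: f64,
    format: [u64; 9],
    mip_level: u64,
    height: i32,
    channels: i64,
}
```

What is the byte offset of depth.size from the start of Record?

22

Meta: inode at 0 (size 8, align 8) → ends 8; size at 8 (size 4, align 4) → ends 12; pad 4 to align 8 for blocks; blocks at 16 (size 8, align 8) → ends 24; crc at 24 (size 1, align 1) → ends 25; tail pad 7 to reach multiple of 8; total 32 bytes, alignment 8
width at 0 (size 2, align 2) → ends 2
pitch at 2 (size 11, align 1) → ends 13
pad 1 to align 2 for depth
depth at 14 (size 32, align 2) → ends 46
within Meta: size at 8
14 + 8 = 22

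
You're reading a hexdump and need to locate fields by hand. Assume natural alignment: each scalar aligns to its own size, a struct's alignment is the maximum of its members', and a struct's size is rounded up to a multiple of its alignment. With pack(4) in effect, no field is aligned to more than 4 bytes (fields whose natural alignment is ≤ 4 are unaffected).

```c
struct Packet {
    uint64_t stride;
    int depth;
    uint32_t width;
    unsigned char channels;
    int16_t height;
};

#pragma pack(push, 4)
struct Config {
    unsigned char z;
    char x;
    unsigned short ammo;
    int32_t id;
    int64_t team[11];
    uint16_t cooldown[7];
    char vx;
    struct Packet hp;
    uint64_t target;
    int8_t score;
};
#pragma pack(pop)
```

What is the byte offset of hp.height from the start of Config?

130

Packet: 0..8  stride  (8B, 8-aligned); 8..12  depth  (4B, 4-aligned); 12..16  width  (4B, 4-aligned); 16..17  channels  (1B, 1-aligned); 17..18  -- padding (1B); 18..20  height  (2B, 2-aligned); 20..24  -- tail padding (4B); sizeof = 24, alignof = 8
0..1  z  (1B, 1-aligned)
1..2  x  (1B, 1-aligned)
2..4  ammo  (2B, 2-aligned)
4..8  id  (4B, 4-aligned)
8..96  team  (88B, 4-aligned)
96..110  cooldown  (14B, 2-aligned)
110..111  vx  (1B, 1-aligned)
111..112  -- padding (1B)
112..136  hp  (24B, 4-aligned)
within Packet: height at 18
112 + 18 = 130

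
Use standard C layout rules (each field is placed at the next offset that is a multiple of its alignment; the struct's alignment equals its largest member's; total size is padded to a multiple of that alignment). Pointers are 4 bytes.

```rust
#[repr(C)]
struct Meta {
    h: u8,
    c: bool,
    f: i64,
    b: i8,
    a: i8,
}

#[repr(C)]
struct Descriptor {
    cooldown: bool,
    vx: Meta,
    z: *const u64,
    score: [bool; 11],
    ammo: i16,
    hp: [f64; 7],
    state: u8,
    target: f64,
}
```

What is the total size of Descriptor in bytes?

Meta: h at 0 (size 1, align 1) → ends 1; c at 1 (size 1, align 1) → ends 2; pad 6 to align 8 for f; f at 8 (size 8, align 8) → ends 16; b at 16 (size 1, align 1) → ends 17; a at 17 (size 1, align 1) → ends 18; tail pad 6 to reach multiple of 8; total 24 bytes, alignment 8
cooldown at 0 (size 1, align 1) → ends 1
pad 7 to align 8 for vx
vx at 8 (size 24, align 8) → ends 32
z at 32 (size 4, align 4) → ends 36
score at 36 (size 11, align 1) → ends 47
pad 1 to align 2 for ammo
ammo at 48 (size 2, align 2) → ends 50
pad 6 to align 8 for hp
hp at 56 (size 56, align 8) → ends 112
state at 112 (size 1, align 1) → ends 113
pad 7 to align 8 for target
target at 120 (size 8, align 8) → ends 128
total 128 bytes, alignment 8

128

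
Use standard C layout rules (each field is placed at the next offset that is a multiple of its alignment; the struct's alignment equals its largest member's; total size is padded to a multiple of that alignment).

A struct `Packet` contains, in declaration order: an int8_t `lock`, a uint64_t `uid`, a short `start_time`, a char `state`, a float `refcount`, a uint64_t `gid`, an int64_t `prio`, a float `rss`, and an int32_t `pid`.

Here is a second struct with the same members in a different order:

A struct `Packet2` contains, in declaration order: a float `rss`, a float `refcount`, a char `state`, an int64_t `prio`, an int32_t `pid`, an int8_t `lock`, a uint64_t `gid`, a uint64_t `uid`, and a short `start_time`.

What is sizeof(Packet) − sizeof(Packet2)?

lock at 0 (size 1, align 1) → ends 1
pad 7 to align 8 for uid
uid at 8 (size 8, align 8) → ends 16
start_time at 16 (size 2, align 2) → ends 18
state at 18 (size 1, align 1) → ends 19
pad 1 to align 4 for refcount
refcount at 20 (size 4, align 4) → ends 24
gid at 24 (size 8, align 8) → ends 32
prio at 32 (size 8, align 8) → ends 40
rss at 40 (size 4, align 4) → ends 44
pid at 44 (size 4, align 4) → ends 48
total 48 bytes, alignment 8
— Packet2 —
rss at 0 (size 4, align 4) → ends 4
refcount at 4 (size 4, align 4) → ends 8
state at 8 (size 1, align 1) → ends 9
pad 7 to align 8 for prio
prio at 16 (size 8, align 8) → ends 24
pid at 24 (size 4, align 4) → ends 28
lock at 28 (size 1, align 1) → ends 29
pad 3 to align 8 for gid
gid at 32 (size 8, align 8) → ends 40
uid at 40 (size 8, align 8) → ends 48
start_time at 48 (size 2, align 2) → ends 50
tail pad 6 to reach multiple of 8
total 56 bytes, alignment 8
48 − 56 = -8

-8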